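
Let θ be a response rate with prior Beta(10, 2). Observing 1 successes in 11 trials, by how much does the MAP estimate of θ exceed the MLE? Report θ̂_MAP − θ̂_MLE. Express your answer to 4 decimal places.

Posterior is Beta(11, 12); MAP = (11−1)/(23−2) = 10/21 ≈ 0.47619.
MLE ignores the prior: θ̂_MLE = k/n = 1/11 ≈ 0.09091.
Difference = 10/21 − 1/11 = 89/231 ≈ 0.3853.

MAP − MLE = 0.3853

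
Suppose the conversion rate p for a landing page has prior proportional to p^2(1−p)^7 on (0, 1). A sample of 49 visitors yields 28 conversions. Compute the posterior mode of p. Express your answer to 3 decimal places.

p̂_MAP = 0.517

The prior density ∝ p^2(1−p)^7 is the kernel of Beta(3, 8).
Data: 28 successes in 49 trials. The binomial likelihood contributes p^28(1−p)^21, so the posterior is Beta(3+28, 8+21) = Beta(31, 29).
For Beta(a, b) with a, b > 1 the mode is (a−1)/(a+b−2) = 30/58 ≈ 0.517.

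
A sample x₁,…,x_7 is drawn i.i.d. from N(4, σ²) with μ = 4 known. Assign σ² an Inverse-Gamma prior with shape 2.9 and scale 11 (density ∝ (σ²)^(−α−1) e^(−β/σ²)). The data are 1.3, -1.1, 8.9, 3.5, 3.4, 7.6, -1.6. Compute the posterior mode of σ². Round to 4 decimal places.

σ̂²_MAP = 8.3946

Sum of squared deviations about the known mean: SS = (1.3−4)² + (-1.1−4)² + (8.9−4)² + (3.5−4)² + (3.4−4)² + (7.6−4)² + (-1.6−4)² = 102.24.
The Normal likelihood contributes (σ²)^(−n/2) exp(−SS/(2σ²)), so the posterior is Inverse-Gamma(α + n/2, β + SS/2) = Inverse-Gamma(6.4, 62.12).
The mode of Inverse-Gamma(a, b) is b/(a+1) = 62.12/7.4 ≈ 8.3946.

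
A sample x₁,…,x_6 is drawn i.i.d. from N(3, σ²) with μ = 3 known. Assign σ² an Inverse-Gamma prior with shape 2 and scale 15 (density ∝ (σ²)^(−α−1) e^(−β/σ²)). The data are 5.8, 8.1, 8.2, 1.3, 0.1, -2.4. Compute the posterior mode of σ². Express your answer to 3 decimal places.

Sum of squared deviations about the known mean: SS = (5.8−3)² + (8.1−3)² + (8.2−3)² + (1.3−3)² + (0.1−3)² + (-2.4−3)² = 101.35.
The Normal likelihood contributes (σ²)^(−n/2) exp(−SS/(2σ²)), so the posterior is Inverse-Gamma(α + n/2, β + SS/2) = Inverse-Gamma(5, 65.675).
The mode of Inverse-Gamma(a, b) is b/(a+1) = 65.675/6 ≈ 10.946.

σ̂²_MAP = 10.946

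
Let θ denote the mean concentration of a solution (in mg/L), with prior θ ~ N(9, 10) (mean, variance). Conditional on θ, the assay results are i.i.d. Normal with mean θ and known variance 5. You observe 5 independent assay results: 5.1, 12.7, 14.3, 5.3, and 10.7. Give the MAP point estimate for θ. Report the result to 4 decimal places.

n = 5; x̄ = (5.1 + 12.7 + 14.3 + 5.3 + 10.7)/5 = 48.1/5 = 9.62.
For a Normal prior and Normal likelihood with known variance, the posterior is Normal; its mode equals its mean, the precision-weighted average.
Prior precision 1/σ₀² = 1/10 = 0.1; data precision n/σ² = 5/5 = 1.
θ̂ = (0.1·9 + 1·9.62) / (0.1 + 1) = 10.52/1.1 = 526/55 ≈ 9.5636.

θ̂_MAP = 9.5636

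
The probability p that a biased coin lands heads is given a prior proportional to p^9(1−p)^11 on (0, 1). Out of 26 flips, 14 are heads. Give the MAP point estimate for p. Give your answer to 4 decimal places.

The prior density ∝ p^9(1−p)^11 is the kernel of Beta(10, 12).
Data: 14 successes in 26 trials. The binomial likelihood contributes p^14(1−p)^12, so the posterior is Beta(10+14, 12+12) = Beta(24, 24).
For Beta(a, b) with a, b > 1 the mode is (a−1)/(a+b−2) = 23/46 ≈ 0.5000.

p̂_MAP = 0.5000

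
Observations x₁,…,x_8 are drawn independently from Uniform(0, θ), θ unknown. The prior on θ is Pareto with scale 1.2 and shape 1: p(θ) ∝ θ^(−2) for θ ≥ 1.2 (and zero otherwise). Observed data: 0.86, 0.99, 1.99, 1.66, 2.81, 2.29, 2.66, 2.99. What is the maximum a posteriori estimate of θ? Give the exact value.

The Uniform(0, θ) likelihood is θ^(−n) for θ ≥ max(xᵢ), zero otherwise. Here max(xᵢ) = 2.99.
Posterior ∝ θ^(−2) · θ^(−8) = θ^(−10) on θ ≥ max(1.2, 2.99) = 2.99.
This density is strictly decreasing in θ, so the posterior mode lies at the lower boundary of the support.

θ̂_MAP = 2.99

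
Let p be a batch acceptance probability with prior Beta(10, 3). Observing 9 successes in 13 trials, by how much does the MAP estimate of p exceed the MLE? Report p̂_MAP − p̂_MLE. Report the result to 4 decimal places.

Posterior is Beta(19, 7); MAP = (19−1)/(26−2) = 18/24 ≈ 0.75000.
MLE ignores the prior: p̂_MLE = k/n = 9/13 ≈ 0.69231.
Difference = 18/24 − 9/13 = 3/52 ≈ 0.0577.

MAP − MLE = 0.0577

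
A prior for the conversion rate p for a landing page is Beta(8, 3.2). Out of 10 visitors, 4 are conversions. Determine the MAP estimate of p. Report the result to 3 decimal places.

Prior: Beta(8, 3.2).
Data: 4 successes in 10 trials. The binomial likelihood contributes p^4(1−p)^6, so the posterior is Beta(8+4, 3.2+6) = Beta(12, 9.2).
For Beta(a, b) with a, b > 1 the mode is (a−1)/(a+b−2) = 11/19.2 ≈ 0.573.

p̂_MAP = 0.573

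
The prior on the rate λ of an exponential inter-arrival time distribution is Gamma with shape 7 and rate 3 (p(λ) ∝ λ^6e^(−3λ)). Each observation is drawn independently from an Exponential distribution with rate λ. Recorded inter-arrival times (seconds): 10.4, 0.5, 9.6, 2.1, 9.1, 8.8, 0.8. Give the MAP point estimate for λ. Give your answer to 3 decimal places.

The Exponential(rate=λ) likelihood is ∝ λ^n e^(−λΣtᵢ). Here n = 7 and Σtᵢ = 10.4 + 0.5 + 9.6 + 2.1 + 9.1 + 8.8 + 0.8 = 41.3.
Posterior ∝ λ^6e^(−3λ) · λ^7e^(−41.3λ) = λ^13e^(−44.3λ), i.e. Gamma(14, 44.3).
Mode = (a−1)/b = 13/44.3 ≈ 0.293.

λ̂_MAP = 0.293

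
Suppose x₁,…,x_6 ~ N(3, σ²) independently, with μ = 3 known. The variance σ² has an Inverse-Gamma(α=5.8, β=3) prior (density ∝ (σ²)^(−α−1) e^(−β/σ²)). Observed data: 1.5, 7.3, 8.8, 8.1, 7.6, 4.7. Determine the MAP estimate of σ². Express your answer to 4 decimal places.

σ̂²_MAP = 5.6347

Sum of squared deviations about the known mean: SS = (1.5−3)² + (7.3−3)² + (8.8−3)² + (8.1−3)² + (7.6−3)² + (4.7−3)² = 104.44.
The Normal likelihood contributes (σ²)^(−n/2) exp(−SS/(2σ²)), so the posterior is Inverse-Gamma(α + n/2, β + SS/2) = Inverse-Gamma(8.8, 55.22).
The mode of Inverse-Gamma(a, b) is b/(a+1) = 55.22/9.8 ≈ 5.6347.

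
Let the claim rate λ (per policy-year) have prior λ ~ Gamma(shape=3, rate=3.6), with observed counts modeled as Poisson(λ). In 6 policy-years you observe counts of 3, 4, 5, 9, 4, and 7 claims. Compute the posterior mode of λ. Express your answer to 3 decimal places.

λ̂_MAP = 3.542

Σxᵢ = 3+4+5+9+4+7 = 32, with n = 6.
Posterior ∝ λ^2e^(−3.6λ) · λ^32e^(−6λ) = λ^34e^(−9.6λ), i.e. Gamma(shape=35, rate=9.6).
The mode of a Gamma(a, b) with a ≥ 1 (shape–rate) is (a−1)/b = 34/9.6 ≈ 3.542.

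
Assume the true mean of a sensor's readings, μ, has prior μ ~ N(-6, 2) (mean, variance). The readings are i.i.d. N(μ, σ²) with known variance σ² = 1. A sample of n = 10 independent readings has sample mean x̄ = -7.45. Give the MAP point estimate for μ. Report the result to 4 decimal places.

n = 10, x̄ = -7.45.
For a Normal prior and Normal likelihood with known variance, the posterior is Normal; its mode equals its mean, the precision-weighted average.
Prior precision 1/σ₀² = 1/2 = 0.5; data precision n/σ² = 10/1 = 10.
μ̂ = (0.5·(-6) + 10·(-7.45)) / (0.5 + 10) = (-77.5)/10.5 = -155/21 ≈ -7.3810.

μ̂_MAP = -7.3810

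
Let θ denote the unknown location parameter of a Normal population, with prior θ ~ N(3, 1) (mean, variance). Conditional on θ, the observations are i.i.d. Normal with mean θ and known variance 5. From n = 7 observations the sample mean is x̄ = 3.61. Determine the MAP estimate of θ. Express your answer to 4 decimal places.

n = 7, x̄ = 3.61.
For a Normal prior and Normal likelihood with known variance, the posterior is Normal; its mode equals its mean, the precision-weighted average.
Prior precision 1/σ₀² = 1/1 = 1; data precision n/σ² = 7/5 = 1.4.
θ̂ = (1·3 + 1.4·3.61) / (1 + 1.4) = 8.054/2.4 = 4027/1200 ≈ 3.3558.

θ̂_MAP = 3.3558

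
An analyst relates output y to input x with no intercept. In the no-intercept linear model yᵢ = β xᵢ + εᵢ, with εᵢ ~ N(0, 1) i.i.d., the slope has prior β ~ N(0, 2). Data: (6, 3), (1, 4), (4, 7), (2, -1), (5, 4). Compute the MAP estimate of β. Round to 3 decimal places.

log p(β | y) = −Σ(yᵢ − βxᵢ)²/(2·1) − β²/(2·2) + const.
Setting the derivative to zero: Σxᵢ(yᵢ − βxᵢ)/1 − β/2 = 0, so β = Σxᵢyᵢ / (Σxᵢ² + σ²/τ²).
Σxᵢyᵢ = 6·3 + 1·4 + 4·7 + 2·(-1) + 5·4 = 68; Σxᵢ² = 82; σ²/τ² = 0.5.
β̂_MAP = 68 / (82 + 0.5) = 68/82.5 ≈ 0.824.

β̂_MAP = 0.824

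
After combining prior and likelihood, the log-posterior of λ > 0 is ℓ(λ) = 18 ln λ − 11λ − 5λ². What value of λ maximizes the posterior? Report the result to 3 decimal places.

ℓ'(λ) = 18/λ − 11 − 10λ. Setting this to zero and multiplying by λ: 10λ² + 11λ − 18 = 0.
λ = (−11 + √(11² + 4·10·18)) / (2·10) = (−11 + √841) / 20 = (−11 + 29)/20 = 9/10.
ℓ''(λ) = −18/λ² − 10 < 0, confirming a maximum.

λ̂_MAP = 0.900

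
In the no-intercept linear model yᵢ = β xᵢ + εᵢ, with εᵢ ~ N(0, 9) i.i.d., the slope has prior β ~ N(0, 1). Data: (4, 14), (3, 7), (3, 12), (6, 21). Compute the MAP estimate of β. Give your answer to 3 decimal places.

β̂_MAP = 3.025

log p(β | y) = −Σ(yᵢ − βxᵢ)²/(2·9) − β²/(2·1) + const.
Setting the derivative to zero: Σxᵢ(yᵢ − βxᵢ)/9 − β/1 = 0, so β = Σxᵢyᵢ / (Σxᵢ² + σ²/τ²).
Σxᵢyᵢ = 4·14 + 3·7 + 3·12 + 6·21 = 239; Σxᵢ² = 70; σ²/τ² = 9.
β̂_MAP = 239 / (70 + 9) = 239/79 ≈ 3.025.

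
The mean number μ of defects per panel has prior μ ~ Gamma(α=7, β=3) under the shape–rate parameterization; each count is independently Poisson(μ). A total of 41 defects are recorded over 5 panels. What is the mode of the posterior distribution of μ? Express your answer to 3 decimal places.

μ̂_MAP = 5.875

Σxᵢ = 41, n = 5.
Posterior ∝ μ^6e^(−3μ) · μ^41e^(−5μ) = μ^47e^(−8μ), i.e. Gamma(shape=48, rate=8).
The mode of a Gamma(a, b) with a ≥ 1 (shape–rate) is (a−1)/b = 47/8 ≈ 5.875.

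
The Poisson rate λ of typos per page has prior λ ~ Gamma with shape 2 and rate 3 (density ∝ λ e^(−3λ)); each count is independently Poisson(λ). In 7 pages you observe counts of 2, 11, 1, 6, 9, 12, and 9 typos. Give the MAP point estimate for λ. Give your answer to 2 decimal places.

Σxᵢ = 2+11+1+6+9+12+9 = 50, with n = 7.
Posterior ∝ λe^(−3λ) · λ^50e^(−7λ) = λ^51e^(−10λ), i.e. Gamma(shape=52, rate=10).
The mode of a Gamma(a, b) with a ≥ 1 (shape–rate) is (a−1)/b = 51/10 ≈ 5.10.

λ̂_MAP = 5.10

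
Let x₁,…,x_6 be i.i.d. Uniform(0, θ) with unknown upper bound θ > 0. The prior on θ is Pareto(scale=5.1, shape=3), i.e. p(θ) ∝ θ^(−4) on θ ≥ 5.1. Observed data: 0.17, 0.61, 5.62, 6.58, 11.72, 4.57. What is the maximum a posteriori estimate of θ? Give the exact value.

The Uniform(0, θ) likelihood is θ^(−n) for θ ≥ max(xᵢ), zero otherwise. Here max(xᵢ) = 11.72.
Posterior ∝ θ^(−4) · θ^(−6) = θ^(−10) on θ ≥ max(5.1, 11.72) = 11.72.
This density is strictly decreasing in θ, so the posterior mode lies at the lower boundary of the support.

θ̂_MAP = 11.72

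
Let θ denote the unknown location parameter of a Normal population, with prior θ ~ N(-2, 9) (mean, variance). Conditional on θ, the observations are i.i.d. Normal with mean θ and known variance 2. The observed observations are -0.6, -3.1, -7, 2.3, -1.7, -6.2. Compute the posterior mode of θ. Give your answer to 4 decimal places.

n = 6; x̄ = ((-0.6) + (-3.1) + (-7) + 2.3 + (-1.7) + (-6.2))/6 = -16.3/6 = -163/60 ≈ -2.7167.
For a Normal prior and Normal likelihood with known variance, the posterior is Normal; its mode equals its mean, the precision-weighted average.
Prior precision 1/σ₀² = 1/9; data precision n/σ² = 6/2 = 3.
θ̂ = ((1/9)·(-2) + 3·(-163/60)) / (1/9 + 3) = (-1507/180)/(28/9) = -1507/560 ≈ -2.6911.

θ̂_MAP = -2.6911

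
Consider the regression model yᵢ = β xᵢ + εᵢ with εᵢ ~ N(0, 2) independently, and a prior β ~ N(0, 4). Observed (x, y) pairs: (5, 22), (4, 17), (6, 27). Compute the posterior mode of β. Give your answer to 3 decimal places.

log p(β | y) = −Σ(yᵢ − βxᵢ)²/(2·2) − β²/(2·4) + const.
Setting the derivative to zero: Σxᵢ(yᵢ − βxᵢ)/2 − β/4 = 0, so β = Σxᵢyᵢ / (Σxᵢ² + σ²/τ²).
Σxᵢyᵢ = 5·22 + 4·17 + 6·27 = 340; Σxᵢ² = 77; σ²/τ² = 0.5.
β̂_MAP = 340 / (77 + 0.5) = 340/77.5 ≈ 4.387.

β̂_MAP = 4.387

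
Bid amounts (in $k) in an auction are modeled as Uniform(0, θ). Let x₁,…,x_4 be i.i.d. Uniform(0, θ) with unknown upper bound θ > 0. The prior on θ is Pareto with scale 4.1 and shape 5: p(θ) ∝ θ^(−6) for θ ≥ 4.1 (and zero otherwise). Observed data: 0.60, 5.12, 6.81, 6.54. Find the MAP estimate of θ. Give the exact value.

θ̂_MAP = 6.81

The Uniform(0, θ) likelihood is θ^(−n) for θ ≥ max(xᵢ), zero otherwise. Here max(xᵢ) = 6.81.
Posterior ∝ θ^(−6) · θ^(−4) = θ^(−10) on θ ≥ max(4.1, 6.81) = 6.81.
This density is strictly decreasing in θ, so the posterior mode lies at the lower boundary of the support.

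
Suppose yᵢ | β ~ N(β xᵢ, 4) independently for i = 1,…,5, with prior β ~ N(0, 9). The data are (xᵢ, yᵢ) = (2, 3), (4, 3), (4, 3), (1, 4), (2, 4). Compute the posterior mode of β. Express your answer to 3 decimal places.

β̂_MAP = 1.013

log p(β | y) = −Σ(yᵢ − βxᵢ)²/(2·4) − β²/(2·9) + const.
Setting the derivative to zero: Σxᵢ(yᵢ − βxᵢ)/4 − β/9 = 0, so β = Σxᵢyᵢ / (Σxᵢ² + σ²/τ²).
Σxᵢyᵢ = 2·3 + 4·3 + 4·3 + 1·4 + 2·4 = 42; Σxᵢ² = 41; σ²/τ² = 4/9.
β̂_MAP = 42 / (41 + 4/9) = 42/(373/9) = 378/373 ≈ 1.013.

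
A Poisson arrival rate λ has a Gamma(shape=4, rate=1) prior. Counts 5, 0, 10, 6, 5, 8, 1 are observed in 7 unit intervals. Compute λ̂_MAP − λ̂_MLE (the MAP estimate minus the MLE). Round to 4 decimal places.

Σxᵢ = 35. Posterior is Gamma(39, 8); MAP = (39−1)/8 = 38/8 ≈ 4.75000.
MLE = x̄ = 35/7 ≈ 5.00000.
Difference = 38/8 − 35/7 = -1/4 ≈ -0.2500.

MAP − MLE = -0.2500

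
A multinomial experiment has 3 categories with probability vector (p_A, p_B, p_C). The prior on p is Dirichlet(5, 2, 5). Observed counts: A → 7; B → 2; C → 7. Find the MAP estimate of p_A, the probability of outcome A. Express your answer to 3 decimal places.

MAP estimate of p_A = 0.440

The posterior is Dirichlet(αᵢ + nᵢ) = Dirichlet(12, 4, 12).
For a Dirichlet(a₁,…,a_K) with all aᵢ > 1, the mode has j-th component (aⱼ − 1)/(Σaᵢ − K).
Here Σaᵢ = 28 and K = 3, so p_A = (12 − 1)/(28 − 3) = 11/25 ≈ 0.440.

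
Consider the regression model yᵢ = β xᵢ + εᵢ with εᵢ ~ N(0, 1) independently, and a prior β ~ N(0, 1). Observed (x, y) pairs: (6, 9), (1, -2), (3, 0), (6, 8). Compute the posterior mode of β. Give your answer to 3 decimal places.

log p(β | y) = −Σ(yᵢ − βxᵢ)²/(2·1) − β²/(2·1) + const.
Setting the derivative to zero: Σxᵢ(yᵢ − βxᵢ)/1 − β/1 = 0, so β = Σxᵢyᵢ / (Σxᵢ² + σ²/τ²).
Σxᵢyᵢ = 6·9 + 1·(-2) + 3·0 + 6·8 = 100; Σxᵢ² = 82; σ²/τ² = 1.
β̂_MAP = 100 / (82 + 1) = 100/83 ≈ 1.205.

β̂_MAP = 1.205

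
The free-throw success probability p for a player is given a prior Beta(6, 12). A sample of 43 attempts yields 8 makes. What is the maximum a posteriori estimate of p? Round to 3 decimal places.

Prior: Beta(6, 12).
Data: 8 successes in 43 trials. The binomial likelihood contributes p^8(1−p)^35, so the posterior is Beta(6+8, 12+35) = Beta(14, 47).
For Beta(a, b) with a, b > 1 the mode is (a−1)/(a+b−2) = 13/59 ≈ 0.220.

p̂_MAP = 0.220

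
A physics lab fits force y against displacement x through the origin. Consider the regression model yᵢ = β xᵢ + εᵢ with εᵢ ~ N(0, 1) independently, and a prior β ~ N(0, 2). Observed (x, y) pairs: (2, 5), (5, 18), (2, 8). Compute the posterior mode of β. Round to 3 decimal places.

β̂_MAP = 3.463

log p(β | y) = −Σ(yᵢ − βxᵢ)²/(2·1) − β²/(2·2) + const.
Setting the derivative to zero: Σxᵢ(yᵢ − βxᵢ)/1 − β/2 = 0, so β = Σxᵢyᵢ / (Σxᵢ² + σ²/τ²).
Σxᵢyᵢ = 2·5 + 5·18 + 2·8 = 116; Σxᵢ² = 33; σ²/τ² = 0.5.
β̂_MAP = 116 / (33 + 0.5) = 116/33.5 ≈ 3.463.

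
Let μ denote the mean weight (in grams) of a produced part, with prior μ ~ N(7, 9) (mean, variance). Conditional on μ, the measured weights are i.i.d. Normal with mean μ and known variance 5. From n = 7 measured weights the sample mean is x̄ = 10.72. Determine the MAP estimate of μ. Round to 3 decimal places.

n = 7, x̄ = 10.72.
For a Normal prior and Normal likelihood with known variance, the posterior is Normal; its mode equals its mean, the precision-weighted average.
Prior precision 1/σ₀² = 1/9; data precision n/σ² = 7/5 = 1.4.
μ̂ = ((1/9)·7 + 1.4·10.72) / (1/9 + 1.4) = (17759/1125)/(68/45) = 17759/1700 ≈ 10.446.

μ̂_MAP = 10.446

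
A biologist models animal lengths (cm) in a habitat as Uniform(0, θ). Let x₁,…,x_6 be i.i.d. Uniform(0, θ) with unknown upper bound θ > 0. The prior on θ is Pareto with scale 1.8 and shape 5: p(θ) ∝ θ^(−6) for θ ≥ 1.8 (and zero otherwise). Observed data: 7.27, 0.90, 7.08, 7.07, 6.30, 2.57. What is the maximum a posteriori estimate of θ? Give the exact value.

The Uniform(0, θ) likelihood is θ^(−n) for θ ≥ max(xᵢ), zero otherwise. Here max(xᵢ) = 7.27.
Posterior ∝ θ^(−6) · θ^(−6) = θ^(−12) on θ ≥ max(1.8, 7.27) = 7.27.
This density is strictly decreasing in θ, so the posterior mode lies at the lower boundary of the support.

θ̂_MAP = 7.27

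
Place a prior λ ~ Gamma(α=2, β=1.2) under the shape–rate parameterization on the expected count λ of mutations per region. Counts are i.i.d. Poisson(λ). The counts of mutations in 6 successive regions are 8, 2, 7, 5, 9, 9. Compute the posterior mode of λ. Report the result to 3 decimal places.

Σxᵢ = 8+2+7+5+9+9 = 40, with n = 6.
Posterior ∝ λe^(−1.2λ) · λ^40e^(−6λ) = λ^41e^(−7.2λ), i.e. Gamma(shape=42, rate=7.2).
The mode of a Gamma(a, b) with a ≥ 1 (shape–rate) is (a−1)/b = 41/7.2 ≈ 5.694.

λ̂_MAP = 5.694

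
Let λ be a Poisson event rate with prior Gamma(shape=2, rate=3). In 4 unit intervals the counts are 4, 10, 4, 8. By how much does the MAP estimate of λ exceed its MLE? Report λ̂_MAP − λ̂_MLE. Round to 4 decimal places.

MAP − MLE = -2.6429

Σxᵢ = 26. Posterior is Gamma(28, 7); MAP = (28−1)/7 = 27/7 ≈ 3.85714.
MLE = x̄ = 26/4 ≈ 6.50000.
Difference = 27/7 − 26/4 = -37/14 ≈ -2.6429.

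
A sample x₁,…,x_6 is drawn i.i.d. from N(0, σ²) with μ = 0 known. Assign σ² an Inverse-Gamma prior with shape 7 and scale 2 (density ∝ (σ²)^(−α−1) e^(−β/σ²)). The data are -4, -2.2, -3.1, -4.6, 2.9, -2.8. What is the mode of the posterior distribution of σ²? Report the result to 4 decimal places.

σ̂²_MAP = 3.2664

Sum of squared deviations about the known mean: SS = (-4−0)² + (-2.2−0)² + (-3.1−0)² + (-4.6−0)² + (2.9−0)² + (-2.8−0)² = 67.86.
The Normal likelihood contributes (σ²)^(−n/2) exp(−SS/(2σ²)), so the posterior is Inverse-Gamma(α + n/2, β + SS/2) = Inverse-Gamma(10, 35.93).
The mode of Inverse-Gamma(a, b) is b/(a+1) = 35.93/11 ≈ 3.2664.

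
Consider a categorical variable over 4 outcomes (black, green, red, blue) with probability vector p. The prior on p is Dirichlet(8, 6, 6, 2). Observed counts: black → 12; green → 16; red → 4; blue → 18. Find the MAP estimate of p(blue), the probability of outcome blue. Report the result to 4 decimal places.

MAP estimate of p(blue) = 0.2794

The posterior is Dirichlet(αᵢ + nᵢ) = Dirichlet(20, 22, 10, 20).
For a Dirichlet(a₁,…,a_K) with all aᵢ > 1, the mode has j-th component (aⱼ − 1)/(Σaᵢ − K).
Here Σaᵢ = 72 and K = 4, so p(blue) = (20 − 1)/(72 − 4) = 19/68 ≈ 0.2794.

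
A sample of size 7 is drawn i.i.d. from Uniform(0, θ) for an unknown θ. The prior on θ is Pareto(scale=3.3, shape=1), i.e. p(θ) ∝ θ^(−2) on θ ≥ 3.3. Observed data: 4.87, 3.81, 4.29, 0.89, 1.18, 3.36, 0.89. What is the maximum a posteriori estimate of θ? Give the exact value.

The Uniform(0, θ) likelihood is θ^(−n) for θ ≥ max(xᵢ), zero otherwise. Here max(xᵢ) = 4.87.
Posterior ∝ θ^(−2) · θ^(−7) = θ^(−9) on θ ≥ max(3.3, 4.87) = 4.87.
This density is strictly decreasing in θ, so the posterior mode lies at the lower boundary of the support.

θ̂_MAP = 4.87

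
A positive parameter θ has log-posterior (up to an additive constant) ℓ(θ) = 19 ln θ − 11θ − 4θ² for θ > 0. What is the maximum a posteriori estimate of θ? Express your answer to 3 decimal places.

θ̂_MAP = 1.000

ℓ'(θ) = 19/θ − 11 − 8θ. Setting this to zero and multiplying by θ: 8θ² + 11θ − 19 = 0.
θ = (−11 + √(11² + 4·8·19)) / (2·8) = (−11 + √729) / 16 = (−11 + 27)/16 = 1.
ℓ''(θ) = −19/θ² − 8 < 0, confirming a maximum.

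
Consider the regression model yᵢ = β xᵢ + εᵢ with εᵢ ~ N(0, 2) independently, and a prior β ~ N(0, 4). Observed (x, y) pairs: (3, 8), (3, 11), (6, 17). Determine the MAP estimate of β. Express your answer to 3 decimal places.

β̂_MAP = 2.917

log p(β | y) = −Σ(yᵢ − βxᵢ)²/(2·2) − β²/(2·4) + const.
Setting the derivative to zero: Σxᵢ(yᵢ − βxᵢ)/2 − β/4 = 0, so β = Σxᵢyᵢ / (Σxᵢ² + σ²/τ²).
Σxᵢyᵢ = 3·8 + 3·11 + 6·17 = 159; Σxᵢ² = 54; σ²/τ² = 0.5.
β̂_MAP = 159 / (54 + 0.5) = 159/54.5 ≈ 2.917.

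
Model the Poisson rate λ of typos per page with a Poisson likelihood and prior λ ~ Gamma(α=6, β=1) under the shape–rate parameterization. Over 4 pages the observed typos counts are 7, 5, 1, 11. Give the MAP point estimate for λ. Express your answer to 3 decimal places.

λ̂_MAP = 5.800

Σxᵢ = 7+5+1+11 = 24, with n = 4.
Posterior ∝ λ^5e^(−1λ) · λ^24e^(−4λ) = λ^29e^(−5λ), i.e. Gamma(shape=30, rate=5).
The mode of a Gamma(a, b) with a ≥ 1 (shape–rate) is (a−1)/b = 29/5 ≈ 5.800.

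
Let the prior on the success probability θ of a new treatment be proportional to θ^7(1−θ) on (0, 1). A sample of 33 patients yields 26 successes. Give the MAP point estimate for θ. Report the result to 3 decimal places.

θ̂_MAP = 0.805

The prior density ∝ θ^7(1−θ)^1 is the kernel of Beta(8, 2).
Data: 26 successes in 33 trials. The binomial likelihood contributes θ^26(1−θ)^7, so the posterior is Beta(8+26, 2+7) = Beta(34, 9).
For Beta(a, b) with a, b > 1 the mode is (a−1)/(a+b−2) = 33/41 ≈ 0.805.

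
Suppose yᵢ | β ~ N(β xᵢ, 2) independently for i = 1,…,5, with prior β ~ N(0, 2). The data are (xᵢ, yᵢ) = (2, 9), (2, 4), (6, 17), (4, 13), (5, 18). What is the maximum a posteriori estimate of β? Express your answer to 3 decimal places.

log p(β | y) = −Σ(yᵢ − βxᵢ)²/(2·2) − β²/(2·2) + const.
Setting the derivative to zero: Σxᵢ(yᵢ − βxᵢ)/2 − β/2 = 0, so β = Σxᵢyᵢ / (Σxᵢ² + σ²/τ²).
Σxᵢyᵢ = 2·9 + 2·4 + 6·17 + 4·13 + 5·18 = 270; Σxᵢ² = 85; σ²/τ² = 1.
β̂_MAP = 270 / (85 + 1) = 270/86 ≈ 3.140.

β̂_MAP = 3.140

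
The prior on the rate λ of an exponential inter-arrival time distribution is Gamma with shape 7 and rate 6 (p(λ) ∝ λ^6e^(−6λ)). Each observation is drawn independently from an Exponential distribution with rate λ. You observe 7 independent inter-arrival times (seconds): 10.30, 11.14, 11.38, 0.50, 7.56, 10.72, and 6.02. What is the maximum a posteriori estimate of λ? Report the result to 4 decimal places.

λ̂_MAP = 0.2043

The Exponential(rate=λ) likelihood is ∝ λ^n e^(−λΣtᵢ). Here n = 7 and Σtᵢ = 10.30 + 11.14 + 11.38 + 0.50 + 7.56 + 10.72 + 6.02 = 57.62.
Posterior ∝ λ^6e^(−6λ) · λ^7e^(−57.62λ) = λ^13e^(−63.62λ), i.e. Gamma(14, 63.62).
Mode = (a−1)/b = 13/63.62 ≈ 0.2043.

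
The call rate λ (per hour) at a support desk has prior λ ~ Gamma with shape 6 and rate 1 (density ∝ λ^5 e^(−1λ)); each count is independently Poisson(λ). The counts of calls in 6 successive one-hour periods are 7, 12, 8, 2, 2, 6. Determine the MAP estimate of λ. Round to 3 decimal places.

λ̂_MAP = 6.000

Σxᵢ = 7+12+8+2+2+6 = 37, with n = 6.
Posterior ∝ λ^5e^(−1λ) · λ^37e^(−6λ) = λ^42e^(−7λ), i.e. Gamma(shape=43, rate=7).
The mode of a Gamma(a, b) with a ≥ 1 (shape–rate) is (a−1)/b = 42/7 ≈ 6.000.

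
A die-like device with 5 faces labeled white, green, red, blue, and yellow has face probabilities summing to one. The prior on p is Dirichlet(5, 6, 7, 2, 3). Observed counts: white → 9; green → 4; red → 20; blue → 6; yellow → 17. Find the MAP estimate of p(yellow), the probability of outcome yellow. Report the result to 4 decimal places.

The posterior is Dirichlet(αᵢ + nᵢ) = Dirichlet(14, 10, 27, 8, 20).
For a Dirichlet(a₁,…,a_K) with all aᵢ > 1, the mode has j-th component (aⱼ − 1)/(Σaᵢ − K).
Here Σaᵢ = 79 and K = 5, so p(yellow) = (20 − 1)/(79 − 5) = 19/74 ≈ 0.2568.

MAP estimate of p(yellow) = 0.2568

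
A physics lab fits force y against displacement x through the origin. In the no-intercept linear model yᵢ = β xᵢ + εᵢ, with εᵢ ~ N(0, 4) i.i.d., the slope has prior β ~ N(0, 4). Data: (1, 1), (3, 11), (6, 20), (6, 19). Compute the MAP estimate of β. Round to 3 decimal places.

log p(β | y) = −Σ(yᵢ − βxᵢ)²/(2·4) − β²/(2·4) + const.
Setting the derivative to zero: Σxᵢ(yᵢ − βxᵢ)/4 − β/4 = 0, so β = Σxᵢyᵢ / (Σxᵢ² + σ²/τ²).
Σxᵢyᵢ = 1·1 + 3·11 + 6·20 + 6·19 = 268; Σxᵢ² = 82; σ²/τ² = 1.
β̂_MAP = 268 / (82 + 1) = 268/83 ≈ 3.229.

β̂_MAP = 3.229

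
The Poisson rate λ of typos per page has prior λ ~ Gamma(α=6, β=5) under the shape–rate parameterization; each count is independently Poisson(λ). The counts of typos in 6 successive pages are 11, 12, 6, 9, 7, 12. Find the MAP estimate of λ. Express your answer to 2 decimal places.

λ̂_MAP = 5.64

Σxᵢ = 11+12+6+9+7+12 = 57, with n = 6.
Posterior ∝ λ^5e^(−5λ) · λ^57e^(−6λ) = λ^62e^(−11λ), i.e. Gamma(shape=63, rate=11).
The mode of a Gamma(a, b) with a ≥ 1 (shape–rate) is (a−1)/b = 62/11 ≈ 5.64.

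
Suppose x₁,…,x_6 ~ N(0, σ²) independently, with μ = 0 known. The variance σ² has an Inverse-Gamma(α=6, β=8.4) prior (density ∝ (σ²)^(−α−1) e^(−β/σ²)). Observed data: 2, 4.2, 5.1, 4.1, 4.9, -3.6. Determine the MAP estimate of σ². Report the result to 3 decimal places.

Sum of squared deviations about the known mean: SS = (2−0)² + (4.2−0)² + (5.1−0)² + (4.1−0)² + (4.9−0)² + (-3.6−0)² = 101.43.
The Normal likelihood contributes (σ²)^(−n/2) exp(−SS/(2σ²)), so the posterior is Inverse-Gamma(α + n/2, β + SS/2) = Inverse-Gamma(9, 59.115).
The mode of Inverse-Gamma(a, b) is b/(a+1) = 59.115/10 ≈ 5.912.

σ̂²_MAP = 5.912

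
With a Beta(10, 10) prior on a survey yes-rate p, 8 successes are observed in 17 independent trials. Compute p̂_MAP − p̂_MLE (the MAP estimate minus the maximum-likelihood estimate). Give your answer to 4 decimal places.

Posterior is Beta(18, 19); MAP = (18−1)/(37−2) = 17/35 ≈ 0.48571.
MLE ignores the prior: p̂_MLE = k/n = 8/17 ≈ 0.47059.
Difference = 17/35 − 8/17 = 9/595 ≈ 0.0151.

MAP − MLE = 0.0151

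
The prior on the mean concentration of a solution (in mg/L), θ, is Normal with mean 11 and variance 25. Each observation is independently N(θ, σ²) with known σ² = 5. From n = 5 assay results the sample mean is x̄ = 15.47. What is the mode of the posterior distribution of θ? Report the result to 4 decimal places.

n = 5, x̄ = 15.47.
For a Normal prior and Normal likelihood with known variance, the posterior is Normal; its mode equals its mean, the precision-weighted average.
Prior precision 1/σ₀² = 1/25 = 0.04; data precision n/σ² = 5/5 = 1.
θ̂ = (0.04·11 + 1·15.47) / (0.04 + 1) = 15.91/1.04 = 1591/104 ≈ 15.2981.

θ̂_MAP = 15.2981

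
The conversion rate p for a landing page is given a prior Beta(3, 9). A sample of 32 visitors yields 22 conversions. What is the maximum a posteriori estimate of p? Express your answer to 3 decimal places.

Prior: Beta(3, 9).
Data: 22 successes in 32 trials. The binomial likelihood contributes p^22(1−p)^10, so the posterior is Beta(3+22, 9+10) = Beta(25, 19).
For Beta(a, b) with a, b > 1 the mode is (a−1)/(a+b−2) = 24/42 ≈ 0.571.

p̂_MAP = 0.571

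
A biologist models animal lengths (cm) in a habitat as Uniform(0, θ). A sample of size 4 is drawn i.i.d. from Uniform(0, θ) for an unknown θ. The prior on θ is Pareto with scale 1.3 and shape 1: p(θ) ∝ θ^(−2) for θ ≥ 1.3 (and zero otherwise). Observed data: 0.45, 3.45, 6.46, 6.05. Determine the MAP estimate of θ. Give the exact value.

The Uniform(0, θ) likelihood is θ^(−n) for θ ≥ max(xᵢ), zero otherwise. Here max(xᵢ) = 6.46.
Posterior ∝ θ^(−2) · θ^(−4) = θ^(−6) on θ ≥ max(1.3, 6.46) = 6.46.
This density is strictly decreasing in θ, so the posterior mode lies at the lower boundary of the support.

θ̂_MAP = 6.46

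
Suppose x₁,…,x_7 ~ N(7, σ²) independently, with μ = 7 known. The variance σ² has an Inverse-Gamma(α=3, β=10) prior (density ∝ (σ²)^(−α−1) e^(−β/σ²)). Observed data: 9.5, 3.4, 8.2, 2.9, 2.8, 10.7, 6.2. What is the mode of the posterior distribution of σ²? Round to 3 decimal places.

σ̂²_MAP = 5.962

Sum of squared deviations about the known mean: SS = (9.5−7)² + (3.4−7)² + (8.2−7)² + (2.9−7)² + (2.8−7)² + (10.7−7)² + (6.2−7)² = 69.43.
The Normal likelihood contributes (σ²)^(−n/2) exp(−SS/(2σ²)), so the posterior is Inverse-Gamma(α + n/2, β + SS/2) = Inverse-Gamma(6.5, 44.715).
The mode of Inverse-Gamma(a, b) is b/(a+1) = 44.715/7.5 ≈ 5.962.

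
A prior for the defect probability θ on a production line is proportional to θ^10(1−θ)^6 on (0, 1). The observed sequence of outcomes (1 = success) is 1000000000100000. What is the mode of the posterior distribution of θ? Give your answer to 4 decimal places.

The prior density ∝ θ^10(1−θ)^6 is the kernel of Beta(11, 7).
Data: 2 successes in 16 trials (from the sequence). The binomial likelihood contributes θ^2(1−θ)^14, so the posterior is Beta(11+2, 7+14) = Beta(13, 21).
For Beta(a, b) with a, b > 1 the mode is (a−1)/(a+b−2) = 12/32 ≈ 0.3750.

θ̂_MAP = 0.3750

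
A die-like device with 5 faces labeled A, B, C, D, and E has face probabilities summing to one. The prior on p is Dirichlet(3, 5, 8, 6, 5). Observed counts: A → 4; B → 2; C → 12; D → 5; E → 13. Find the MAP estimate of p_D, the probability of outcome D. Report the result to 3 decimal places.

The posterior is Dirichlet(αᵢ + nᵢ) = Dirichlet(7, 7, 20, 11, 18).
For a Dirichlet(a₁,…,a_K) with all aᵢ > 1, the mode has j-th component (aⱼ − 1)/(Σaᵢ − K).
Here Σaᵢ = 63 and K = 5, so p_D = (11 − 1)/(63 − 5) = 10/58 ≈ 0.172.

MAP estimate of p_D = 0.172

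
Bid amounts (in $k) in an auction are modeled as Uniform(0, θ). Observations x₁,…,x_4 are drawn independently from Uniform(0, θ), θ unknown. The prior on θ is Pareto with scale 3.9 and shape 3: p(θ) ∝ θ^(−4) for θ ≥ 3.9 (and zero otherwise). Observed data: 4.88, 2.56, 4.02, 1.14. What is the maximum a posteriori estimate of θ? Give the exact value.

The Uniform(0, θ) likelihood is θ^(−n) for θ ≥ max(xᵢ), zero otherwise. Here max(xᵢ) = 4.88.
Posterior ∝ θ^(−4) · θ^(−4) = θ^(−8) on θ ≥ max(3.9, 4.88) = 4.88.
This density is strictly decreasing in θ, so the posterior mode lies at the lower boundary of the support.

θ̂_MAP = 4.88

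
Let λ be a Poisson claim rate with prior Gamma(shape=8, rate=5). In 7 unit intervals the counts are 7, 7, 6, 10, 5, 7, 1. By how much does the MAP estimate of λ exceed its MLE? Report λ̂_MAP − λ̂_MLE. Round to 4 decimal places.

MAP − MLE = -1.9762

Σxᵢ = 43. Posterior is Gamma(51, 12); MAP = (51−1)/12 = 50/12 ≈ 4.16667.
MLE = x̄ = 43/7 ≈ 6.14286.
Difference = 50/12 − 43/7 = -83/42 ≈ -1.9762.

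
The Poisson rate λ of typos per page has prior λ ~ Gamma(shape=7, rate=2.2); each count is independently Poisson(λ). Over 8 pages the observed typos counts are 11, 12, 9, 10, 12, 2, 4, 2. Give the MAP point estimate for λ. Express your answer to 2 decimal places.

λ̂_MAP = 6.67

Σxᵢ = 11+12+9+10+12+2+4+2 = 62, with n = 8.
Posterior ∝ λ^6e^(−2.2λ) · λ^62e^(−8λ) = λ^68e^(−10.2λ), i.e. Gamma(shape=69, rate=10.2).
The mode of a Gamma(a, b) with a ≥ 1 (shape–rate) is (a−1)/b = 68/10.2 ≈ 6.67.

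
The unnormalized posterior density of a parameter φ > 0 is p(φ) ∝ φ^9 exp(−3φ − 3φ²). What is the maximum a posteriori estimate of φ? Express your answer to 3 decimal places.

φ̂_MAP = 1.000

ℓ'(φ) = 9/φ − 3 − 6φ. Setting this to zero and multiplying by φ: 6φ² + 3φ − 9 = 0.
φ = (−3 + √(3² + 4·6·9)) / (2·6) = (−3 + √225) / 12 = (−3 + 15)/12 = 1.
ℓ''(φ) = −9/φ² − 6 < 0, confirming a maximum.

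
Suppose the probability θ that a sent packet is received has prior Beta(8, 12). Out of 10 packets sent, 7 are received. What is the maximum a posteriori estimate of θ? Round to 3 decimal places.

Prior: Beta(8, 12).
Data: 7 successes in 10 trials. The binomial likelihood contributes θ^7(1−θ)^3, so the posterior is Beta(8+7, 12+3) = Beta(15, 15).
For Beta(a, b) with a, b > 1 the mode is (a−1)/(a+b−2) = 14/28 ≈ 0.500.

θ̂_MAP = 0.500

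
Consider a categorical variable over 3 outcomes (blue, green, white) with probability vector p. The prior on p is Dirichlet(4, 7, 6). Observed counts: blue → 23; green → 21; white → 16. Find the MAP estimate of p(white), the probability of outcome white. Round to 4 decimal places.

MAP estimate of p(white) = 0.2838

The posterior is Dirichlet(αᵢ + nᵢ) = Dirichlet(27, 28, 22).
For a Dirichlet(a₁,…,a_K) with all aᵢ > 1, the mode has j-th component (aⱼ − 1)/(Σaᵢ − K).
Here Σaᵢ = 77 and K = 3, so p(white) = (22 − 1)/(77 − 3) = 21/74 ≈ 0.2838.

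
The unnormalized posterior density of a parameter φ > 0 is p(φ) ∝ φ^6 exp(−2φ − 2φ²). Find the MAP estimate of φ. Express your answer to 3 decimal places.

φ̂_MAP = 1.000

ℓ'(φ) = 6/φ − 2 − 4φ. Setting this to zero and multiplying by φ: 4φ² + 2φ − 6 = 0.
φ = (−2 + √(2² + 4·4·6)) / (2·4) = (−2 + √100) / 8 = (−2 + 10)/8 = 1.
ℓ''(φ) = −6/φ² − 4 < 0, confirming a maximum.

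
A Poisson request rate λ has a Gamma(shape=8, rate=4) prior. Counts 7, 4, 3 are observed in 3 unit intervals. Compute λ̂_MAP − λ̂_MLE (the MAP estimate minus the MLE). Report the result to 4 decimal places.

MAP − MLE = -1.6667

Σxᵢ = 14. Posterior is Gamma(22, 7); MAP = (22−1)/7 = 21/7 ≈ 3.00000.
MLE = x̄ = 14/3 ≈ 4.66667.
Difference = 21/7 − 14/3 = -5/3 ≈ -1.6667.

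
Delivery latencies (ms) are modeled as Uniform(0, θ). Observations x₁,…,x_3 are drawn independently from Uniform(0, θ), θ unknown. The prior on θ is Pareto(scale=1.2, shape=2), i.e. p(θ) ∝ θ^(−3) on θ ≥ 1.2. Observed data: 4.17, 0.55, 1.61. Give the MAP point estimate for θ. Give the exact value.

The Uniform(0, θ) likelihood is θ^(−n) for θ ≥ max(xᵢ), zero otherwise. Here max(xᵢ) = 4.17.
Posterior ∝ θ^(−3) · θ^(−3) = θ^(−6) on θ ≥ max(1.2, 4.17) = 4.17.
This density is strictly decreasing in θ, so the posterior mode lies at the lower boundary of the support.

θ̂_MAP = 4.17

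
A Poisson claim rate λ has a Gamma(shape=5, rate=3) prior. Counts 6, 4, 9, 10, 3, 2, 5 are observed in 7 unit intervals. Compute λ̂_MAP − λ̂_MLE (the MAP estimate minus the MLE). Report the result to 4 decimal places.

MAP − MLE = -1.2714

Σxᵢ = 39. Posterior is Gamma(44, 10); MAP = (44−1)/10 = 43/10 ≈ 4.30000.
MLE = x̄ = 39/7 ≈ 5.57143.
Difference = 43/10 − 39/7 = -89/70 ≈ -1.2714.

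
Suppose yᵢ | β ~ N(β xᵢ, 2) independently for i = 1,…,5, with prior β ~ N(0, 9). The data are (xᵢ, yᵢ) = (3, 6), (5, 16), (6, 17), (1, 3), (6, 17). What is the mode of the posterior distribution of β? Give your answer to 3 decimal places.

log p(β | y) = −Σ(yᵢ − βxᵢ)²/(2·2) − β²/(2·9) + const.
Setting the derivative to zero: Σxᵢ(yᵢ − βxᵢ)/2 − β/9 = 0, so β = Σxᵢyᵢ / (Σxᵢ² + σ²/τ²).
Σxᵢyᵢ = 3·6 + 5·16 + 6·17 + 1·3 + 6·17 = 305; Σxᵢ² = 107; σ²/τ² = 2/9.
β̂_MAP = 305 / (107 + 2/9) = 305/(965/9) = 549/193 ≈ 2.845.

β̂_MAP = 2.845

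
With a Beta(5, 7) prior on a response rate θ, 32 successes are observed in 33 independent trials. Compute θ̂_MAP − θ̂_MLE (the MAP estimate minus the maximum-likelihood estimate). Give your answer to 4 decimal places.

MAP − MLE = -0.1325

Posterior is Beta(37, 8); MAP = (37−1)/(45−2) = 36/43 ≈ 0.83721.
MLE ignores the prior: θ̂_MLE = k/n = 32/33 ≈ 0.96970.
Difference = 36/43 − 32/33 = -188/1419 ≈ -0.1325.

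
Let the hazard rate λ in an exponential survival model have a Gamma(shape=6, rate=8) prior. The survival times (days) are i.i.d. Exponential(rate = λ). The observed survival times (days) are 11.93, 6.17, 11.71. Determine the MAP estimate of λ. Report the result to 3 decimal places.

The Exponential(rate=λ) likelihood is ∝ λ^n e^(−λΣtᵢ). Here n = 3 and Σtᵢ = 11.93 + 6.17 + 11.71 = 29.81.
Posterior ∝ λ^5e^(−8λ) · λ^3e^(−29.81λ) = λ^8e^(−37.81λ), i.e. Gamma(9, 37.81).
Mode = (a−1)/b = 8/37.81 ≈ 0.212.

λ̂_MAP = 0.212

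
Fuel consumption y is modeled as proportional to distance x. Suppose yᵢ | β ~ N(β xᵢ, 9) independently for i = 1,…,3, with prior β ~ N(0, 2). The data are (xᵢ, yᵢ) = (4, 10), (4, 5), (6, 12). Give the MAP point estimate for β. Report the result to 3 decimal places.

log p(β | y) = −Σ(yᵢ − βxᵢ)²/(2·9) − β²/(2·2) + const.
Setting the derivative to zero: Σxᵢ(yᵢ − βxᵢ)/9 − β/2 = 0, so β = Σxᵢyᵢ / (Σxᵢ² + σ²/τ²).
Σxᵢyᵢ = 4·10 + 4·5 + 6·12 = 132; Σxᵢ² = 68; σ²/τ² = 4.5.
β̂_MAP = 132 / (68 + 4.5) = 132/72.5 ≈ 1.821.

β̂_MAP = 1.821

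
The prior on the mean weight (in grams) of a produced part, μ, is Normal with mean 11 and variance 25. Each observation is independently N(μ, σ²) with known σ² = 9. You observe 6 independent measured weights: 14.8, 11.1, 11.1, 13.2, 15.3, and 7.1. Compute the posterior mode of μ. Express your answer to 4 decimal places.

μ̂_MAP = 12.0377

n = 6; x̄ = (14.8 + 11.1 + 11.1 + 13.2 + 15.3 + 7.1)/6 = 72.6/6 = 12.1.
For a Normal prior and Normal likelihood with known variance, the posterior is Normal; its mode equals its mean, the precision-weighted average.
Prior precision 1/σ₀² = 1/25 = 0.04; data precision n/σ² = 6/9 = 2/3.
μ̂ = (0.04·11 + (2/3)·12.1) / (0.04 + 2/3) = (638/75)/(53/75) = 638/53 ≈ 12.0377.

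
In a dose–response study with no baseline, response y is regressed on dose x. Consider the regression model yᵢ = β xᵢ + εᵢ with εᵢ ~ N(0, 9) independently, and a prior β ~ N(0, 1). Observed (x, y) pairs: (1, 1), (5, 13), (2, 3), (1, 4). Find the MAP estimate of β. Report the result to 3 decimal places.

β̂_MAP = 1.900

log p(β | y) = −Σ(yᵢ − βxᵢ)²/(2·9) − β²/(2·1) + const.
Setting the derivative to zero: Σxᵢ(yᵢ − βxᵢ)/9 − β/1 = 0, so β = Σxᵢyᵢ / (Σxᵢ² + σ²/τ²).
Σxᵢyᵢ = 1·1 + 5·13 + 2·3 + 1·4 = 76; Σxᵢ² = 31; σ²/τ² = 9.
β̂_MAP = 76 / (31 + 9) = 76/40 ≈ 1.900.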